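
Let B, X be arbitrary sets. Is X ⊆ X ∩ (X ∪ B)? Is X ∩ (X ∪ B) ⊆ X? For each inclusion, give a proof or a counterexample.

Both inclusions hold; the sets are equal.

Forward inclusion. Let x ∈ X. Then either x ∈ X and x ∉ B; or x ∈ B ∩ X. In each case x ∈ X ∩ (X ∪ B), so X ⊆ X ∩ (X ∪ B).

Reverse inclusion. Let x ∈ X ∩ (X ∪ B). Then either x ∈ X and x ∉ B; or x ∈ B ∩ X. In each case x ∈ X, so X ∩ (X ∪ B) ⊆ X.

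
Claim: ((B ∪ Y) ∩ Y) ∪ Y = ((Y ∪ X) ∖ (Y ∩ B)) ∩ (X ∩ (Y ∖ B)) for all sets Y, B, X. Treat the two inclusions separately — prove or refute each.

(⊆) fails; (⊇) holds.

Forward inclusion. This inclusion fails. Take Y = {1}, B = ∅, X = ∅; then 1 ∈ ((B ∪ Y) ∩ Y) ∪ Y but 1 ∉ ((Y ∪ X) ∖ (Y ∩ B)) ∩ (X ∩ (Y ∖ B)).

Reverse inclusion. Let x ∈ ((Y ∪ X) ∖ (Y ∩ B)) ∩ (X ∩ (Y ∖ B)). Then x ∈ Y ∩ X and x ∉ B, from which x ∈ ((B ∪ Y) ∩ Y) ∪ Y.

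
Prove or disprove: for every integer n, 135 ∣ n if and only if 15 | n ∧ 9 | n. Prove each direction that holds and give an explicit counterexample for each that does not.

Only the forward direction holds.

Forward direction. If 135 ∣ n, write n = 135q. Since 135 = 9·15, n = 15·(9q), so 15 ∣ n; and since 135 = 15·9, n = 9·(15q), so 9 ∣ n.

Converse. This fails: take n = 45. Both 15 ∣ 45 and 9 ∣ 45, yet 45 is not a multiple of 135 (since 45 = 0·135 + 45), so 135 ∤ 45.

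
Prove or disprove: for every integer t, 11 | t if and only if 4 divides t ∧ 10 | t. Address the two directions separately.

(⇒) This fails: take t = 11. Certainly 11 ∣ 11, but 4 ∤ 11.

(⇐) This fails: take t = 20. Both 4 ∣ 20 and 10 ∣ 20, yet 20 is not a multiple of 11 (since 20 = 1·11 + 9), so 11 ∤ 20.

Neither implication holds.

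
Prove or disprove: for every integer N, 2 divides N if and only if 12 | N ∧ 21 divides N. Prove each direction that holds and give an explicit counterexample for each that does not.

(⇒) fails; (⇐) holds.

[⇐] Suppose 12 ∣ N and 21 ∣ N. Any common multiple of 12 and 21 is a multiple of their lcm; here lcm(12, 21) = 12·21/gcd(12, 21) = 252/3 = 84, so 84 ∣ N. Since 2 ∣ 84, it follows that 2 ∣ N.

[⇒] This fails: take N = 2. Certainly 2 ∣ 2, but 12 ∤ 2.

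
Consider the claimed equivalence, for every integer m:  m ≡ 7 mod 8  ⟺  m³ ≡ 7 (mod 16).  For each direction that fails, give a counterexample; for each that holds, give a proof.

Not equivalent: only (⇐) holds.

Forward direction. This fails: take m = 15. Then 15 ≡ 7 (mod 8), but 15³ = 3375 ≡ 15 (mod 16), not 7.

Converse. The residues r modulo 16 with r³ ≡ 7 (mod 16) are exactly {7}, and each is ≡ 7 (mod 8).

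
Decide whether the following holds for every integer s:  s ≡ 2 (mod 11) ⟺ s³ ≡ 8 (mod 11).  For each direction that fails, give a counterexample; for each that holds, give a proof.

Both directions hold.

(⟹) Suppose s ≡ 2 (mod 11). Write s = 11j + 2. Then (11j + 2)³ = 1331j³ + 726j² + 132j + 8 = 11(121j³ + 66j² + 12j) + 8, so s³ ≡ 8 (mod 11).

(⟸) For the converse, argue contrapositively. If s ≢ 2 (mod 11), then s is congruent to one of 0, 1, 3, 4, 5, 6, 7, 8, 9, 10 modulo 11, and these give s³ ≡ 0, 1, 5, 9, 4, 7, 2, 6, 3, 10 respectively — never 8.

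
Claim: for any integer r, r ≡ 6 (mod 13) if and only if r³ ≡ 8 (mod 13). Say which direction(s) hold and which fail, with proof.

The forward direction holds; the converse fails.

(⇐) This fails: take r = 2. Then 2³ = 8 ≡ 8 (mod 13), yet 2 ≡ 2 (mod 13), not 6.

(⇒) Suppose r ≡ 6 (mod 13). Write r = 13j + 6. Then (13j + 6)³ = 2197j³ + 3042j² + 1404j + 216 = 13(169j³ + 234j² + 108j + 16) + 8, so r³ ≡ 8 (mod 13).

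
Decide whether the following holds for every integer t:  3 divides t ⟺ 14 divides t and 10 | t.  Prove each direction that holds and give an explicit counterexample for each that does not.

Both directions fail.

(⇒) This fails: take t = 3. Certainly 3 ∣ 3, but 14 ∤ 3.

(⇐) This fails: take t = 70. Both 14 ∣ 70 and 10 ∣ 70, yet 70 is not a multiple of 3 (since 70 = 23·3 + 1), so 3 ∤ 70.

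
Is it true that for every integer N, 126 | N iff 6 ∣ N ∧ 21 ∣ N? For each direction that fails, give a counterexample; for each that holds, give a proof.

[⇒] If 126 ∣ N, write N = 126q. Since 126 = 21·6, N = 6·(21q), so 6 ∣ N; and since 126 = 6·21, N = 21·(6q), so 21 ∣ N.

[⇐] This fails: take N = 42. Both 6 ∣ 42 and 21 ∣ 42, yet 42 is not a multiple of 126 (since 42 = 0·126 + 42), so 126 ∤ 42.

(⇒) holds; (⇐) fails.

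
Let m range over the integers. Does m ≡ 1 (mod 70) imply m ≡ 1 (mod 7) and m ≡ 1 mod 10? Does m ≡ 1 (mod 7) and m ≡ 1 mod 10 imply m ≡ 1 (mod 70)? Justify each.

Forward direction. Suppose m ≡ 1 (mod 70); write m = 70j + 1. Since 7 ∣ 70, reducing mod 7 gives m ≡ 1 (mod 7); since 10 ∣ 70, reducing mod 10 gives m ≡ 1 (mod 10).

Converse. If m ≡ 1 (mod 7) and m ≡ 1 (mod 10), then by the Chinese remainder theorem m ≡ 1 (mod 70). This is exactly m ≡ 1 (mod 70).

Both implications hold.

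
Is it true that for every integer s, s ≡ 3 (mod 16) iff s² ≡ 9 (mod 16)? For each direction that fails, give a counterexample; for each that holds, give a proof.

(⇒) Suppose s ≡ 3 (mod 16). Write s = 16j + 3. Then (16j + 3)² = 256j² + 96j + 9 = 16(16j² + 6j) + 9, so s² ≡ 9 (mod 16).

(⇐) This fails: take s = 5. Then 5² = 25 ≡ 9 (mod 16), yet 5 ≡ 5 (mod 16), not 3.

Not equivalent: only (⇒) holds.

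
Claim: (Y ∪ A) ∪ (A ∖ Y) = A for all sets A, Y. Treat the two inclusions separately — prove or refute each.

Only the reverse inclusion holds.

(⟹) This inclusion fails. Take A = ∅, Y = {1}; then 1 ∈ (Y ∪ A) ∪ (A ∖ Y) but 1 ∉ A.

(⟸) Let x ∈ A. Then either x ∈ A and x ∉ Y; or x ∈ A ∩ Y. In each case x ∈ (Y ∪ A) ∪ (A ∖ Y), so A ⊆ (Y ∪ A) ∪ (A ∖ Y).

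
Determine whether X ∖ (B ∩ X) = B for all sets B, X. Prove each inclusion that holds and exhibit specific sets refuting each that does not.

Neither inclusion holds.

(⊆) This inclusion fails. Take B = ∅, X = {1}; then 1 ∈ X ∖ (B ∩ X) but 1 ∉ B.

(⊇) This inclusion fails. Take B = {1}, X = ∅; then 1 ∈ B but 1 ∉ X ∖ (B ∩ X).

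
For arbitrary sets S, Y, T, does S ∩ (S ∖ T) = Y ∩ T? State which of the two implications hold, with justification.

Both inclusions fail.

(⊆) This inclusion fails. Take S = {1}, Y = ∅, T = ∅; then 1 ∈ S ∩ (S ∖ T) but 1 ∉ Y ∩ T.

(⊇) This inclusion fails. Take S = ∅, Y = {1}, T = {1}; then 1 ∈ Y ∩ T but 1 ∉ S ∩ (S ∖ T).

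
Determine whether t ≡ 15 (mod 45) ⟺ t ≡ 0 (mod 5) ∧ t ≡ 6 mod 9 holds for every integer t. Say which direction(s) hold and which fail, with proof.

(→) Suppose t ≡ 15 (mod 45); write t = 45j + 15. Since 5 ∣ 45, reducing mod 5 gives t ≡ 15 ≡ 0 (mod 5); since 9 ∣ 45, reducing mod 9 gives t ≡ 15 ≡ 6 (mod 9).

(←) Conversely, if t ≡ 0 (mod 5) and t ≡ 6 (mod 9), then by the Chinese remainder theorem t ≡ 15 (mod 45). This is exactly t ≡ 15 (mod 45).

The biconditional holds.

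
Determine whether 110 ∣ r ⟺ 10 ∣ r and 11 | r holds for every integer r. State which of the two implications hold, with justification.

Both directions hold.

(→) If 110 ∣ r, write r = 110q. Since 110 = 11·10, r = 10·(11q), so 10 ∣ r; and since 110 = 10·11, r = 11·(10q), so 11 ∣ r.

(←) Suppose 10 ∣ r and 11 ∣ r. Any common multiple of 10 and 11 is a multiple of their lcm; here gcd(10, 11) = 1, so lcm(10, 11) = 10·11 = 110, so 110 ∣ r.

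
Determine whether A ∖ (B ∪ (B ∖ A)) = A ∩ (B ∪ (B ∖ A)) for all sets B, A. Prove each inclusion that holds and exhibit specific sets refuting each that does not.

Both inclusions fail.

(⊆) This inclusion fails. Take B = ∅, A = {1}; then 1 ∈ A ∖ (B ∪ (B ∖ A)) but 1 ∉ A ∩ (B ∪ (B ∖ A)).

(⊇) This inclusion fails. Take B = {1}, A = {1}; then 1 ∈ A ∩ (B ∪ (B ∖ A)) but 1 ∉ A ∖ (B ∪ (B ∖ A)).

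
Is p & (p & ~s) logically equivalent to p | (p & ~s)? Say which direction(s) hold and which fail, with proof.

(⇒) Assume the antecedent. If s is true, the antecedent cannot hold. If s is false, the antecedent forces (s = F, p = T), and p | (p & ~s) holds there. Either way p | (p & ~s) holds.

(⇐) This fails. Under s = T, p = T, the left side is false but the right side is true.

Not equivalent: only (⇒) holds.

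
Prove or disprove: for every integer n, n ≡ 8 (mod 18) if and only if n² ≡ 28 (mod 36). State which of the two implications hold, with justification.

Only the forward direction holds.

[⇒] Suppose n ≡ 8 (mod 18). Working modulo 36, n ∈ {8, 26}; for each such r, r² ≡ 28 (mod 36).

[⇐] This fails: take n = 10. Then 10² = 100 ≡ 28 (mod 36), yet 10 ≡ 10 (mod 18), not 8.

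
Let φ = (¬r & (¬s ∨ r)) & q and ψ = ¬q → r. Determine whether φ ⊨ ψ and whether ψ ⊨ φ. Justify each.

[⇒] Assume the antecedent. If q is true, ¬q → r reduces to true regardless of the other variables. If q is false, the antecedent cannot hold. Either way ¬q → r holds.

[⇐] This fails. Under q = T, s = T, r = F, the left side is false but the right side is true.

The forward direction holds; the converse fails.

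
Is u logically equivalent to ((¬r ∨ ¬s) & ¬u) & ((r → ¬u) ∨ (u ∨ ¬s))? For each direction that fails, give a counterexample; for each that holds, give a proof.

[⇒] This fails. Under u = T, s = F, r = F, the left side is true but the right side is false.

[⇐] This fails. Under u = F, s = F, r = F, the left side is false but the right side is true.

Both directions fail.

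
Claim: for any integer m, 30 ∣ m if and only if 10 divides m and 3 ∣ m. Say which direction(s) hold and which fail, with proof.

Both directions hold; the statement is true.

Converse. Suppose 10 ∣ m and 3 ∣ m. Any common multiple of 10 and 3 is a multiple of their lcm; here gcd(10, 3) = 1, so lcm(10, 3) = 10·3 = 30, so 30 ∣ m.

Forward direction. If 30 ∣ m, write m = 30q. Since 30 = 3·10, m = 10·(3q), so 10 ∣ m; and since 30 = 10·3, m = 3·(10q), so 3 ∣ m.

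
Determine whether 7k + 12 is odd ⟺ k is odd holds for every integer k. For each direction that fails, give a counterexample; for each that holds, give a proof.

Both implications hold.

[⇒] Suppose 7k + 12 is odd. Since 7 is odd, 7k and k have the same parity, so 7k + 12 ≡ k + 12 (mod 2). As 12 is even, 7k + 12 is odd exactly when k is odd. Thus k is odd.

[⇐] Conversely, suppose k is odd; write k = 2j + 1. Then 7k + 12 = 7·(2j + 1) + 12 = 2·7j + 19, which is odd.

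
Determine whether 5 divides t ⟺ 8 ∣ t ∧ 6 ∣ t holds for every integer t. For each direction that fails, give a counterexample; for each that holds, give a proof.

Forward direction. This fails: take t = 5. Certainly 5 ∣ 5, but 8 ∤ 5.

Converse. This fails: take t = 24. Both 8 ∣ 24 and 6 ∣ 24, yet 24 is not a multiple of 5 (since 24 = 4·5 + 4), so 5 ∤ 24.

Neither direction holds.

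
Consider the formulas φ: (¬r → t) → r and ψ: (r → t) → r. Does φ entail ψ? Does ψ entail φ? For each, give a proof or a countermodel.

[⇒] This fails. Under r = F, t = F, the left side is true but the right side is false.

[⇐] Assume the antecedent. If r is true, (¬r → t) → r reduces to true regardless of the other variables. If r is false, the antecedent cannot hold. Either way (¬r → t) → r holds.

(⇒) fails; (⇐) holds.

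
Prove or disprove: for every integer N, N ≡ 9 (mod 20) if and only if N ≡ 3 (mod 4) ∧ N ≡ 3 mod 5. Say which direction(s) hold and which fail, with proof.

Both directions fail.

(→) This fails: N = 9 gives 9 ≡ 9 (mod 20) but 9 ≡ 1 (mod 4), so the conjunction on the right does not hold.

(←) This fails: N = 3 satisfies both congruences on the right (3 ≡ 3 mod 4 and 3 ≡ 3 mod 5) yet 3 ≡ 3 (mod 20), not 9.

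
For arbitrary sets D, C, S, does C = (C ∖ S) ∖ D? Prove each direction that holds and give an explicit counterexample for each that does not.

The sets are not equal: only the reverse inclusion holds.

Forward inclusion. This inclusion fails. Take D = {1}, C = {1}, S = ∅; then 1 ∈ C but 1 ∉ (C ∖ S) ∖ D.

Reverse inclusion. Let x ∈ (C ∖ S) ∖ D. Then x ∈ C and x ∉ D, S, from which x ∈ C.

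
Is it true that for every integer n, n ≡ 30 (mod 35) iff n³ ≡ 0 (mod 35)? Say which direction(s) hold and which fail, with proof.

Neither implication holds.

(→) This fails: take n = 30. Then 30 ≡ 30 (mod 35), but 30³ = 27000 ≡ 15 (mod 35), not 0.

(←) This fails: take n = 0. Then 0³ = 0 ≡ 0 (mod 35), yet 0 ≡ 0 (mod 35), not 30.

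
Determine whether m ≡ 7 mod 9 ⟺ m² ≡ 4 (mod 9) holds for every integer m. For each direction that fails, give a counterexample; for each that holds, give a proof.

The forward direction holds; the converse fails.

(⇐) This fails: take m = 2. Then 2² = 4 ≡ 4 (mod 9), yet 2 ≡ 2 (mod 9), not 7.

(⇒) Suppose m ≡ 7 mod 9. Write m = 9j + 7. Then (9j + 7)² = 81j² + 126j + 49 = 9(9j² + 14j + 5) + 4, so m² ≡ 4 (mod 9).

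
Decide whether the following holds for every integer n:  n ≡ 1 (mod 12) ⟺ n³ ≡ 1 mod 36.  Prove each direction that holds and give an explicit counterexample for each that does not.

[⇒] Suppose n ≡ 1 (mod 12). Working modulo 36, n ∈ {1, 13, 25}; for each such r, r³ ≡ 1 (mod 36).

[⇐] Conversely, the residues r modulo 36 with r³ ≡ 1 (mod 36) are exactly {1, 13, 25}, and each is ≡ 1 (mod 12).

Equivalent; both directions hold.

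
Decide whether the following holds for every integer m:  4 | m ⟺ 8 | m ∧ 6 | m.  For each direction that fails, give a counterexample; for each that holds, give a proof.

Only the reverse direction holds.

[⇒] This fails: take m = 4. Certainly 4 ∣ 4, but 8 ∤ 4.

[⇐] Suppose 8 ∣ m and 6 ∣ m. Any common multiple of 8 and 6 is a multiple of their lcm; here lcm(8, 6) = 8·6/gcd(8, 6) = 48/2 = 24, so 24 ∣ m. Since 4 ∣ 24, it follows that 4 ∣ m.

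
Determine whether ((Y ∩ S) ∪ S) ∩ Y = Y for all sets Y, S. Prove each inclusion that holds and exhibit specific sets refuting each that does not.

(⊆) Let x ∈ ((Y ∩ S) ∪ S) ∩ Y. Then x ∈ Y ∩ S, from which x ∈ Y.

(⊇) This inclusion fails. Take Y = {1}, S = ∅; then 1 ∈ Y but 1 ∉ ((Y ∩ S) ∪ S) ∩ Y.

(⊆) holds; (⊇) fails.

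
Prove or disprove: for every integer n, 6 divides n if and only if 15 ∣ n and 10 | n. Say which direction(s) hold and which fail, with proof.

The forward direction fails; the converse holds.

(⇒) This fails: take n = 6. Certainly 6 ∣ 6, but 15 ∤ 6.

(⇐) Suppose 15 ∣ n and 10 ∣ n. Any common multiple of 15 and 10 is a multiple of their lcm; here lcm(15, 10) = 15·10/gcd(15, 10) = 150/5 = 30, so 30 ∣ n. Since 6 ∣ 30, it follows that 6 ∣ n.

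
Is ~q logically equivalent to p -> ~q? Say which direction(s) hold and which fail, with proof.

Only the forward implication holds.

[⇐] This fails. Under p = F, q = T, the left side is false but the right side is true.

[⇒] Assume the antecedent. If p is true, the antecedent forces (p = T, q = F), and p -> ~q holds there. If p is false, p -> ~q reduces to true regardless of the other variables. Either way p -> ~q holds.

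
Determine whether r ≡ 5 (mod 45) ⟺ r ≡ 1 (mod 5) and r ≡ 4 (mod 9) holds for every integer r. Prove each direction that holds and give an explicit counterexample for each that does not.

Neither implication holds.

(→) This fails: r = 5 gives 5 ≡ 5 (mod 45) but 5 ≡ 0 (mod 5), so the conjunction on the right does not hold.

(←) This fails: r = 31 satisfies both congruences on the right (31 ≡ 1 mod 5 and 31 ≡ 4 mod 9) yet 31 ≡ 31 (mod 45), not 5.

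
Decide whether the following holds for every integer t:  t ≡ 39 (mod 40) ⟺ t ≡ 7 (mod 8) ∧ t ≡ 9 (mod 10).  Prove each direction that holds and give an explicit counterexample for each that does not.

(←) If t ≡ 7 (mod 8) and t ≡ 9 (mod 10), then by the Chinese remainder theorem t ≡ 39 (mod 40). This is exactly t ≡ 39 (mod 40).

(→) Suppose t ≡ 39 (mod 40); write t = 40j + 39. Since 8 ∣ 40, reducing mod 8 gives t ≡ 39 ≡ 7 (mod 8); since 10 ∣ 40, reducing mod 10 gives t ≡ 39 ≡ 9 (mod 10).

Both implications hold.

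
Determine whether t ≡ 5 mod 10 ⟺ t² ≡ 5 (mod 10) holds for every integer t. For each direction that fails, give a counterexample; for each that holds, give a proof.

(⟹) Suppose t ≡ 5 mod 10. Write t = 10j + 5. Then (10j + 5)² = 100j² + 100j + 25 = 10(10j² + 10j + 2) + 5, so t² ≡ 5 (mod 10).

(⟸) Conversely, suppose t² ≡ 5 (mod 10). The only residue r in {0, …, 9} with r² ≡ 5 (mod 10) is r = 5, so t ≡ 5 (mod 10).

Both directions hold; the statement is true.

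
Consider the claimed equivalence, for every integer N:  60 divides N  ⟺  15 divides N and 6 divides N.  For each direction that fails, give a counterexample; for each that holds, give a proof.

(→) If 60 ∣ N, write N = 60q. Since 60 = 4·15, N = 15·(4q), so 15 ∣ N; and since 60 = 10·6, N = 6·(10q), so 6 ∣ N.

(←) This fails: take N = 30. Both 15 ∣ 30 and 6 ∣ 30, yet 30 is not a multiple of 60 (since 30 = 0·60 + 30), so 60 ∤ 30.

Only the forward implication holds.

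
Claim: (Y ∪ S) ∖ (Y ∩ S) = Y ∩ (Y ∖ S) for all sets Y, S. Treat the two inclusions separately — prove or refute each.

Only the reverse inclusion holds.

(⟹) This inclusion fails. Take Y = ∅, S = {1}; then 1 ∈ (Y ∪ S) ∖ (Y ∩ S) but 1 ∉ Y ∩ (Y ∖ S).

(⟸) Let x ∈ Y ∩ (Y ∖ S). Then x ∈ Y and x ∉ S, from which x ∈ (Y ∪ S) ∖ (Y ∩ S).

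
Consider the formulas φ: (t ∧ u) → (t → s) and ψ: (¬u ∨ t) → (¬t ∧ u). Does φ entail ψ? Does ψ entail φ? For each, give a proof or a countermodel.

Only the reverse direction holds.

(→) This fails. Under u = F, s = F, t = F, the left side is true but the right side is false.

(←) Assume the antecedent. If u is true, the antecedent forces (u = T, s = F, t = F) or (u = T, s = T, t = F), and (t ∧ u) → (t → s) holds there. If u is false, the antecedent cannot hold. Either way (t ∧ u) → (t → s) holds.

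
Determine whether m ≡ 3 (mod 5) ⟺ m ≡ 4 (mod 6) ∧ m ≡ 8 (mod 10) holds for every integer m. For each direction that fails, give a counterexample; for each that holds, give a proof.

(⟹) This fails: m = 3 gives 3 ≡ 3 (mod 5) but 3 ≡ 3 (mod 6), so the conjunction on the right does not hold.

(⟸) Conversely, if m ≡ 4 (mod 6) and m ≡ 8 (mod 10), then by the Chinese remainder theorem m ≡ 28 (mod 30). Since 28 ≡ 3 (mod 5) and 5 ∣ 30, we get m ≡ 3 (mod 5).

Only the converse holds.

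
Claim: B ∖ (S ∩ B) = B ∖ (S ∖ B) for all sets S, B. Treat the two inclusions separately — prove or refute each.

Only the forward inclusion holds.

(⟹) Let x ∈ B ∖ (S ∩ B). Then x ∈ B and x ∉ S, from which x ∈ B ∖ (S ∖ B).

(⟸) This inclusion fails. Take S = {1}, B = {1}; then 1 ∈ B ∖ (S ∖ B) but 1 ∉ B ∖ (S ∩ B).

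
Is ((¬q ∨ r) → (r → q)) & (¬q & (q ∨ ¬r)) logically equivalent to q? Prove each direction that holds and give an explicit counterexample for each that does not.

(⇒) fails and (⇐) fails.

(⇒) This fails. Under q = F, r = F, the left side is true but the right side is false.

(⇐) This fails. Under q = T, r = F, the left side is false but the right side is true.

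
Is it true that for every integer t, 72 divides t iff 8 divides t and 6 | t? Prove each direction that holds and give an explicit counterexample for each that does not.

Forward direction. If 72 ∣ t, write t = 72q. Since 72 = 9·8, t = 8·(9q), so 8 ∣ t; and since 72 = 12·6, t = 6·(12q), so 6 ∣ t.

Converse. This fails: take t = 24. Both 8 ∣ 24 and 6 ∣ 24, yet 24 is not a multiple of 72 (since 24 = 0·72 + 24), so 72 ∤ 24.

The forward direction holds; the converse fails.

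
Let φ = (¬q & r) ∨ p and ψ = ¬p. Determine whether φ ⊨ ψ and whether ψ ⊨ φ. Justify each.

(→) This fails. Under q = F, p = T, r = F, the left side is true but the right side is false.

(←) This fails. Under q = F, p = F, r = F, the left side is false but the right side is true.

Neither direction holds.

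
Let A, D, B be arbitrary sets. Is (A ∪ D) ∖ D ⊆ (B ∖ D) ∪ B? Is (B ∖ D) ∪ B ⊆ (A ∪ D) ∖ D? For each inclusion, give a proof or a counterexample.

Forward inclusion. This inclusion fails. Take A = {1}, D = ∅, B = ∅; then 1 ∈ (A ∪ D) ∖ D but 1 ∉ (B ∖ D) ∪ B.

Reverse inclusion. This inclusion fails. Take A = ∅, D = ∅, B = {1}; then 1 ∈ (B ∖ D) ∪ B but 1 ∉ (A ∪ D) ∖ D.

(⊆) fails and (⊇) fails.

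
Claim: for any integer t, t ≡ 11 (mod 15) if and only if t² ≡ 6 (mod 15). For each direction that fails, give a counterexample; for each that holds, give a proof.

Neither implication holds.

[⇒] This fails: take t = 11. Then 11 ≡ 11 (mod 15), but 11² = 121 ≡ 1 (mod 15), not 6.

[⇐] This fails: take t = 6. Then 6² = 36 ≡ 6 (mod 15), yet 6 ≡ 6 (mod 15), not 11.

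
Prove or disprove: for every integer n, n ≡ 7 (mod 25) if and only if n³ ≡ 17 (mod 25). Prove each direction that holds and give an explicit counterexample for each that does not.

(⇒) fails and (⇐) fails.

Forward direction. This fails: take n = 7. Then 7 ≡ 7 (mod 25), but 7³ = 343 ≡ 18 (mod 25), not 17.

Converse. This fails: take n = 23. Then 23³ = 12167 ≡ 17 (mod 25), yet 23 ≡ 23 (mod 25), not 7.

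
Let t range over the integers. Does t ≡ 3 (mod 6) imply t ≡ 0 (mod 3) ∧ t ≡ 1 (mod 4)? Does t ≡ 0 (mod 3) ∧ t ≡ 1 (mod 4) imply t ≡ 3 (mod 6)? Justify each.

Only the reverse direction holds.

(⇐) If t ≡ 0 (mod 3) and t ≡ 1 (mod 4), then by the Chinese remainder theorem t ≡ 9 (mod 12). Since 9 ≡ 3 (mod 6) and 6 ∣ 12, we get t ≡ 3 (mod 6).

(⇒) This fails: t = 3 gives 3 ≡ 3 (mod 6) but 3 ≡ 3 (mod 4), so the conjunction on the right does not hold.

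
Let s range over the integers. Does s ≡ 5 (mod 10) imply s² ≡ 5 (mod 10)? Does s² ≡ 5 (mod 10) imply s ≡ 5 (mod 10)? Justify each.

Both directions hold; the statement is true.

(→) Suppose s ≡ 5 (mod 10). Write s = 10j + 5. Then (10j + 5)² = 100j² + 100j + 25 = 10(10j² + 10j + 2) + 5, so s² ≡ 5 (mod 10).

(←) For the converse, argue contrapositively. If s ≢ 5 (mod 10), then s is congruent to one of 0, 1, 2, 3, 4, 6, 7, 8, 9 modulo 10, and these give s² ≡ 0, 1, 4, 9, 6, 6, 9, 4, 1 respectively — never 5.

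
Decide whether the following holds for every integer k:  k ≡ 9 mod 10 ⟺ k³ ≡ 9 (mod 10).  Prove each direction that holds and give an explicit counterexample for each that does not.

[⇒] Suppose k ≡ 9 mod 10. Write k = 10j + 9. Then (10j + 9)³ = 1000j³ + 2700j² + 2430j + 729 = 10(100j³ + 270j² + 243j + 72) + 9, so k³ ≡ 9 (mod 10).

[⇐] Conversely, suppose k³ ≡ 9 (mod 10). The only residue r in {0, …, 9} with r³ ≡ 9 (mod 10) is r = 9, so k ≡ 9 (mod 10).

Equivalent; both directions hold.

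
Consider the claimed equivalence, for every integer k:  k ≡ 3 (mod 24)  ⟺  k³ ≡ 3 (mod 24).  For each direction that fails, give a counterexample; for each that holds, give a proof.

Both directions hold; the statement is true.

(⟹) Suppose k ≡ 3 (mod 24). Write k = 24j + 3. Then (24j + 3)³ = 13824j³ + 5184j² + 648j + 27 = 24(576j³ + 216j² + 27j + 1) + 3, so k³ ≡ 3 (mod 24).

(⟸) Conversely, suppose k³ ≡ 3 (mod 24). The only residue r in {0, …, 23} with r³ ≡ 3 (mod 24) is r = 3, so k ≡ 3 (mod 24).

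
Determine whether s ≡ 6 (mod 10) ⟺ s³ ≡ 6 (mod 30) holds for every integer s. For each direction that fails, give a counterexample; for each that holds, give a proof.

Only the reverse direction holds.

(→) This fails: take s = 16. Then 16 ≡ 6 (mod 10), but 16³ = 4096 ≡ 16 (mod 30), not 6.

(←) Conversely, the residues r modulo 30 with r³ ≡ 6 (mod 30) are exactly {6}, and each is ≡ 6 (mod 10).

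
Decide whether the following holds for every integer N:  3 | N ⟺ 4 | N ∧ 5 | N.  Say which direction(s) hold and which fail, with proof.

[⇒] This fails: take N = 3. Certainly 3 ∣ 3, but 4 ∤ 3.

[⇐] This fails: take N = 20. Both 4 ∣ 20 and 5 ∣ 20, yet 20 is not a multiple of 3 (since 20 = 6·3 + 2), so 3 ∤ 20.

(⇒) fails and (⇐) fails.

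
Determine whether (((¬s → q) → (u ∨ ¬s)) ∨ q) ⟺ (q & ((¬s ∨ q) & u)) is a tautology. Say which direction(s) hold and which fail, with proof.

The forward direction fails; the converse holds.

(→) This fails. Under s = F, u = F, q = F, the left side is true but the right side is false.

(←) Assume the antecedent. If s is true, the antecedent forces (s = T, u = T, q = T), and ((¬s → q) → (u ∨ ¬s)) ∨ q holds there. If s is false, ((¬s → q) → (u ∨ ¬s)) ∨ q reduces to true regardless of the other variables. Either way ((¬s → q) → (u ∨ ¬s)) ∨ q holds.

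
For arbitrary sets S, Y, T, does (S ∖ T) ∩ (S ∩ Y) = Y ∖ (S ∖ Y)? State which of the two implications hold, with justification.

The sets are not equal: only the forward inclusion holds.

Forward inclusion. Let x ∈ (S ∖ T) ∩ (S ∩ Y). Then x ∈ S ∩ Y and x ∉ T, from which x ∈ Y ∖ (S ∖ Y).

Reverse inclusion. This inclusion fails. Take S = ∅, Y = {1}, T = ∅; then 1 ∈ Y ∖ (S ∖ Y) but 1 ∉ (S ∖ T) ∩ (S ∩ Y).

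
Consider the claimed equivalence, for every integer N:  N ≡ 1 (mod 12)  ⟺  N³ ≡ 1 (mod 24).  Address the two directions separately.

Only the converse holds.

(⇐) The residues r modulo 24 with r³ ≡ 1 (mod 24) are exactly {1}, and each is ≡ 1 (mod 12).

(⇒) This fails: take N = 13. Then 13 ≡ 1 (mod 12), but 13³ = 2197 ≡ 13 (mod 24), not 1.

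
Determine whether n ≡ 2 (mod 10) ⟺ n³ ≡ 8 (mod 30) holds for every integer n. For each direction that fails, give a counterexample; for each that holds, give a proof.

(⇒) This fails: take n = 12. Then 12 ≡ 2 (mod 10), but 12³ = 1728 ≡ 18 (mod 30), not 8.

(⇐) Conversely, the residues r modulo 30 with r³ ≡ 8 (mod 30) are exactly {2}, and each is ≡ 2 (mod 10).

(⇒) fails; (⇐) holds.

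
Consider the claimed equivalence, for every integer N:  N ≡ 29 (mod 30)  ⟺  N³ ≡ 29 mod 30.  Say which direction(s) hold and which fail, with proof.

Both implications hold.

Converse. Suppose N³ ≡ 29 (mod 30). The only residue r in {0, …, 29} with r³ ≡ 29 (mod 30) is r = 29, so N ≡ 29 (mod 30).

Forward direction. Suppose N ≡ 29 (mod 30). Write N = 30j + 29. Then (30j + 29)³ = 27000j³ + 78300j² + 75690j + 24389 = 30(900j³ + 2610j² + 2523j + 812) + 29, so N³ ≡ 29 (mod 30).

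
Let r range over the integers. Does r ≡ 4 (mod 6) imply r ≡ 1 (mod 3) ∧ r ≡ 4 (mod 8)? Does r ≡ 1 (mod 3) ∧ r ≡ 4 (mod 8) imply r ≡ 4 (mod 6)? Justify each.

Not equivalent: only (⇐) holds.

Forward direction. This fails: r = 16 gives 16 ≡ 4 (mod 6) but 16 ≡ 0 (mod 8), so the conjunction on the right does not hold.

Converse. If r ≡ 1 (mod 3) and r ≡ 4 (mod 8), then by the Chinese remainder theorem r ≡ 4 (mod 24). Since 4 ≡ 4 (mod 6) and 6 ∣ 24, we get r ≡ 4 (mod 6).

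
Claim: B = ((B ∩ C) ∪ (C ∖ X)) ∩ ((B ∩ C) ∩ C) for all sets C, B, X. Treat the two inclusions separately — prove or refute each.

(⊆) This inclusion fails. Take C = ∅, B = {1}, X = ∅; then 1 ∈ B but 1 ∉ ((B ∩ C) ∪ (C ∖ X)) ∩ ((B ∩ C) ∩ C).

(⊇) Let x ∈ ((B ∩ C) ∪ (C ∖ X)) ∩ ((B ∩ C) ∩ C). Then either x ∈ C ∩ B and x ∉ X; or x ∈ C ∩ B ∩ X. In each case x ∈ B, so ((B ∩ C) ∪ (C ∖ X)) ∩ ((B ∩ C) ∩ C) ⊆ B.

The sets are not equal: only the reverse inclusion holds.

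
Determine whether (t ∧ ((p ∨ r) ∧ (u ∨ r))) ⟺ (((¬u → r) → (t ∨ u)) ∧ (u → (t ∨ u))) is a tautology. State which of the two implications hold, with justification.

(⇒) holds; (⇐) fails.

(→) Assume the antecedent. If t is true, the consequent reduces to true regardless of the other variables. If t is false, the antecedent cannot hold. Either way the consequent holds.

(←) This fails. Under t = F, p = F, r = F, u = F, the left side is false but the right side is true.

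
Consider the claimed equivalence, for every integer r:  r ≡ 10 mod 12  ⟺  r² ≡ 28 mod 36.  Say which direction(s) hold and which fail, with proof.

Forward direction. This fails: take r = 22. Then 22 ≡ 10 (mod 12), but 22² = 484 ≡ 16 (mod 36), not 28.

Converse. This fails: take r = 8. Then 8² = 64 ≡ 28 (mod 36), yet 8 ≡ 8 (mod 12), not 10.

(⇒) fails and (⇐) fails.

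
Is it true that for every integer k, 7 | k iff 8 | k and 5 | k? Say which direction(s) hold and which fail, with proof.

(⇒) fails and (⇐) fails.

(⇒) This fails: take k = 7. Certainly 7 ∣ 7, but 8 ∤ 7.

(⇐) This fails: take k = 40. Both 8 ∣ 40 and 5 ∣ 40, yet 40 is not a multiple of 7 (since 40 = 5·7 + 5), so 7 ∤ 40.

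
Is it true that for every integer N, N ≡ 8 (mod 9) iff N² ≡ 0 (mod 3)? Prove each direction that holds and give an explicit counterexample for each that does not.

(⇒) fails and (⇐) fails.

(→) This fails: take N = 8. Then 8 ≡ 8 (mod 9), but 8² = 64 ≡ 1 (mod 3), not 0.

(←) This fails: take N = 0. Then 0² = 0 ≡ 0 (mod 3), yet 0 ≡ 0 (mod 9), not 8.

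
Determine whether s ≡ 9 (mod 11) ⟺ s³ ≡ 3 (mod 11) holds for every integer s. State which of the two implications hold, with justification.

(⇐) For the converse, argue contrapositively. If s ≢ 9 (mod 11), then s is congruent to one of 0, 1, 2, 3, 4, 5, 6, 7, 8, 10 modulo 11, and these give s³ ≡ 0, 1, 8, 5, 9, 4, 7, 2, 6, 10 respectively — never 3.

(⇒) Suppose s ≡ 9 (mod 11). Write s = 11j + 9. Then (11j + 9)³ = 1331j³ + 3267j² + 2673j + 729 = 11(121j³ + 297j² + 243j + 66) + 3, so s³ ≡ 3 (mod 11).

Both directions hold.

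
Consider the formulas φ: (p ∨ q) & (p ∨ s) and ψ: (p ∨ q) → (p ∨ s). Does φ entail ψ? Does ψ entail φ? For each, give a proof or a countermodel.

Forward direction. Assume the antecedent. If s is true, (p ∨ q) → (p ∨ s) reduces to true regardless of the other variables. If s is false, the antecedent forces (s = F, q = F, p = T) or (s = F, q = T, p = T), and (p ∨ q) → (p ∨ s) holds there. Either way (p ∨ q) → (p ∨ s) holds.

Converse. This fails. Under s = F, q = F, p = F, the left side is false but the right side is true.

Only the forward direction holds.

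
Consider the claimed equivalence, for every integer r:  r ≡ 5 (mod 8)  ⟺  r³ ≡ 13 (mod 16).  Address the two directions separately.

(⇒) This fails: take r = 13. Then 13 ≡ 5 (mod 8), but 13³ = 2197 ≡ 5 (mod 16), not 13.

(⇐) Conversely, the residues r modulo 16 with r³ ≡ 13 (mod 16) are exactly {5}, and each is ≡ 5 (mod 8).

The forward direction fails; the converse holds.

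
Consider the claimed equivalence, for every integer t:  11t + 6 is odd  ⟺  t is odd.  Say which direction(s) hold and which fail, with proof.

Both implications hold.

[⇒] Suppose 11t + 6 is odd. Since 11 is odd, 11t and t have the same parity, so 11t + 6 ≡ t + 6 (mod 2). As 6 is even, 11t + 6 is odd exactly when t is odd. Thus t is odd.

[⇐] Conversely, suppose t is odd; write t = 2j + 1. Then 11t + 6 = 11·(2j + 1) + 6 = 2·11j + 17, which is odd.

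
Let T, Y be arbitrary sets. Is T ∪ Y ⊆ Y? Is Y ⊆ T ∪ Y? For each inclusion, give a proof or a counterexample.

(⊇) Let x ∈ Y. Then either x ∈ Y and x ∉ T; or x ∈ T ∩ Y. In each case x ∈ T ∪ Y, so Y ⊆ T ∪ Y.

(⊆) This inclusion fails. Take T = {1}, Y = ∅; then 1 ∈ T ∪ Y but 1 ∉ Y.

(⊆) fails; (⊇) holds.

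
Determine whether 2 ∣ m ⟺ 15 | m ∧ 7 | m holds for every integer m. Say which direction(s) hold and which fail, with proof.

Forward direction. This fails: take m = 2. Certainly 2 ∣ 2, but 15 ∤ 2.

Converse. This fails: take m = 105. Both 15 ∣ 105 and 7 ∣ 105, yet 105 is not a multiple of 2 (since 105 = 52·2 + 1), so 2 ∤ 105.

Neither direction holds.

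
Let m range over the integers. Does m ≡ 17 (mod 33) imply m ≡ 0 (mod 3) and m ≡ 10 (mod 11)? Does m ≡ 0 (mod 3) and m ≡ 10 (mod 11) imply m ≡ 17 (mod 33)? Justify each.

[⇒] This fails: m = 17 gives 17 ≡ 17 (mod 33) but 17 ≡ 2 (mod 3), so the conjunction on the right does not hold.

[⇐] This fails: m = 21 satisfies both congruences on the right (21 ≡ 0 mod 3 and 21 ≡ 10 mod 11) yet 21 ≡ 21 (mod 33), not 17.

Neither direction holds.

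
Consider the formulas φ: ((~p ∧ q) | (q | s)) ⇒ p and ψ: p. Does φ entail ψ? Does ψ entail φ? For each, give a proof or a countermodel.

(→) This fails. Under s = F, p = F, q = F, the left side is true but the right side is false.

(←) Assume the antecedent. If s is true, the antecedent forces (s = T, p = T, q = F) or (s = T, p = T, q = T), and ((~p ∧ q) | (q | s)) ⇒ p holds there. If s is false, the antecedent forces (s = F, p = T, q = F) or (s = F, p = T, q = T), and ((~p ∧ q) | (q | s)) ⇒ p holds there. Either way ((~p ∧ q) | (q | s)) ⇒ p holds.

Only the reverse direction holds.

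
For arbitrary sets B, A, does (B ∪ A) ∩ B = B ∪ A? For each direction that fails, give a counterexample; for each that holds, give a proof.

Forward inclusion. Let x ∈ (B ∪ A) ∩ B. Then either x ∈ B and x ∉ A; or x ∈ B ∩ A. In each case x ∈ B ∪ A, so (B ∪ A) ∩ B ⊆ B ∪ A.

Reverse inclusion. This inclusion fails. Take B = ∅, A = {1}; then 1 ∈ B ∪ A but 1 ∉ (B ∪ A) ∩ B.

Only the forward inclusion holds.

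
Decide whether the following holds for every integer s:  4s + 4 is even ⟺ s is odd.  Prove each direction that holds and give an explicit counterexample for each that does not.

(⇒) This fails: take s = 6. Then 4s + 4 = 28, which is even, yet s = 6 is even, not odd.

(⇐) Suppose s is odd. Since 4 is even, 4s is even for every s, so 4s + 4 has the same parity as 4, which is even. Hence 4s + 4 is even.

Not equivalent: only (⇐) holds.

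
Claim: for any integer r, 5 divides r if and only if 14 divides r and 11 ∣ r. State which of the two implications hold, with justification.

[⇒] This fails: take r = 5. Certainly 5 ∣ 5, but 14 ∤ 5.

[⇐] This fails: take r = 154. Both 14 ∣ 154 and 11 ∣ 154, yet 154 is not a multiple of 5 (since 154 = 30·5 + 4), so 5 ∤ 154.

Neither implication holds.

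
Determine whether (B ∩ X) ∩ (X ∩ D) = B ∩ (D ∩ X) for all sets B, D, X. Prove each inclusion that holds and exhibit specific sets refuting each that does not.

Both inclusions hold.

Forward inclusion. Let x ∈ (B ∩ X) ∩ (X ∩ D). Then x ∈ B ∩ D ∩ X, from which x ∈ B ∩ (D ∩ X).

Reverse inclusion. Let x ∈ B ∩ (D ∩ X). Then x ∈ B ∩ D ∩ X, from which x ∈ (B ∩ X) ∩ (X ∩ D).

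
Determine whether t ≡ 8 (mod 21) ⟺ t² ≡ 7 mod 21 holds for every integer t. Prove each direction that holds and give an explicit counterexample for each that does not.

(⟹) This fails: take t = 8. Then 8 ≡ 8 (mod 21), but 8² = 64 ≡ 1 (mod 21), not 7.

(⟸) This fails: take t = 7. Then 7² = 49 ≡ 7 (mod 21), yet 7 ≡ 7 (mod 21), not 8.

Neither implication holds.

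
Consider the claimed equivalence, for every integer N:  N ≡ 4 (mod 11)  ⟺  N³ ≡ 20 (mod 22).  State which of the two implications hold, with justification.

(⇐) The residues r modulo 22 with r³ ≡ 20 (mod 22) are exactly {4}, and each is ≡ 4 (mod 11).

(⇒) This fails: take N = 15. Then 15 ≡ 4 (mod 11), but 15³ = 3375 ≡ 9 (mod 22), not 20.

(⇒) fails; (⇐) holds.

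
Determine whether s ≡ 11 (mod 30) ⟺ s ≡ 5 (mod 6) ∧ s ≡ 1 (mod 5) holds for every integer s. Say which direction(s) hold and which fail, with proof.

Both directions hold.

(→) Suppose s ≡ 11 (mod 30); write s = 30j + 11. Since 6 ∣ 30, reducing mod 6 gives s ≡ 11 ≡ 5 (mod 6); since 5 ∣ 30, reducing mod 5 gives s ≡ 11 ≡ 1 (mod 5).

(←) Conversely, if s ≡ 5 (mod 6) and s ≡ 1 (mod 5), then by the Chinese remainder theorem s ≡ 11 (mod 30). This is exactly s ≡ 11 (mod 30).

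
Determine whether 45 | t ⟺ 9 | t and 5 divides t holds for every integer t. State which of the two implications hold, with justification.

(→) If 45 ∣ t, write t = 45q. Since 45 = 5·9, t = 9·(5q), so 9 ∣ t; and since 45 = 9·5, t = 5·(9q), so 5 ∣ t.

(←) Suppose 9 ∣ t and 5 ∣ t. Any common multiple of 9 and 5 is a multiple of their lcm; here gcd(9, 5) = 1, so lcm(9, 5) = 9·5 = 45, so 45 ∣ t.

The biconditional holds.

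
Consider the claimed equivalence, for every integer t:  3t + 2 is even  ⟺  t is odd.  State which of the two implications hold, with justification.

(→) This fails: t = 6 gives 3t + 2 = 20, which is even, but 6 is even, not odd.

(←) This also fails: t = 3 is odd, but 3t + 2 = 11 is odd, not even.

Both directions fail.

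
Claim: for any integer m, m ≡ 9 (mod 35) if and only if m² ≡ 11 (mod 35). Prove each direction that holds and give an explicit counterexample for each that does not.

(⟹) Suppose m ≡ 9 (mod 35). Write m = 35j + 9. Then (35j + 9)² = 1225j² + 630j + 81 = 35(35j² + 18j + 2) + 11, so m² ≡ 11 (mod 35).

(⟸) This fails: take m = 16. Then 16² = 256 ≡ 11 (mod 35), yet 16 ≡ 16 (mod 35), not 9.

Only the forward implication holds.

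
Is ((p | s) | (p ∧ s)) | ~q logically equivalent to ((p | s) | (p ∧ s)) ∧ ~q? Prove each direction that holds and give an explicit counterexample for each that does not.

(⇒) fails; (⇐) holds.

(⟸) Assume the antecedent. If q is true, the antecedent cannot hold. If q is false, ((p | s) | (p ∧ s)) | ~q reduces to true regardless of the other variables. Either way ((p | s) | (p ∧ s)) | ~q holds.

(⟹) This fails. Under q = F, s = F, p = F, the left side is true but the right side is false.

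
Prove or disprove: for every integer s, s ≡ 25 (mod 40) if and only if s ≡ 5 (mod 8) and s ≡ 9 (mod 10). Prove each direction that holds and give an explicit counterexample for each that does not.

Neither direction holds.

[⇒] This fails: s = 25 gives 25 ≡ 25 (mod 40) but 25 ≡ 1 (mod 8), so the conjunction on the right does not hold.

[⇐] This fails: s = 29 satisfies both congruences on the right (29 ≡ 5 mod 8 and 29 ≡ 9 mod 10) yet 29 ≡ 29 (mod 40), not 25.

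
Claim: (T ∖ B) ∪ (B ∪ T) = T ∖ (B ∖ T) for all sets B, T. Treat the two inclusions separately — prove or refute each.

The sets are not equal: only the reverse inclusion holds.

Forward inclusion. This inclusion fails. Take B = {1}, T = ∅; then 1 ∈ (T ∖ B) ∪ (B ∪ T) but 1 ∉ T ∖ (B ∖ T).

Reverse inclusion. Let x ∈ T ∖ (B ∖ T). Then either x ∈ T and x ∉ B; or x ∈ B ∩ T. In each case x ∈ (T ∖ B) ∪ (B ∪ T), so T ∖ (B ∖ T) ⊆ (T ∖ B) ∪ (B ∪ T).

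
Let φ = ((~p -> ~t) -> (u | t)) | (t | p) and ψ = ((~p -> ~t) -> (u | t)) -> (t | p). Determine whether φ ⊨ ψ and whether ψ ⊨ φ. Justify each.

Both directions fail.

(⟹) This fails. Under t = F, p = F, u = T, the left side is true but the right side is false.

(⟸) This fails. Under t = F, p = F, u = F, the left side is false but the right side is true.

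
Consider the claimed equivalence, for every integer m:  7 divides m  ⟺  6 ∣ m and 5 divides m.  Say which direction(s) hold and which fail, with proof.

Neither implication holds.

[⇒] This fails: take m = 7. Certainly 7 ∣ 7, but 6 ∤ 7.

[⇐] This fails: take m = 30. Both 6 ∣ 30 and 5 ∣ 30, yet 30 is not a multiple of 7 (since 30 = 4·7 + 2), so 7 ∤ 30.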